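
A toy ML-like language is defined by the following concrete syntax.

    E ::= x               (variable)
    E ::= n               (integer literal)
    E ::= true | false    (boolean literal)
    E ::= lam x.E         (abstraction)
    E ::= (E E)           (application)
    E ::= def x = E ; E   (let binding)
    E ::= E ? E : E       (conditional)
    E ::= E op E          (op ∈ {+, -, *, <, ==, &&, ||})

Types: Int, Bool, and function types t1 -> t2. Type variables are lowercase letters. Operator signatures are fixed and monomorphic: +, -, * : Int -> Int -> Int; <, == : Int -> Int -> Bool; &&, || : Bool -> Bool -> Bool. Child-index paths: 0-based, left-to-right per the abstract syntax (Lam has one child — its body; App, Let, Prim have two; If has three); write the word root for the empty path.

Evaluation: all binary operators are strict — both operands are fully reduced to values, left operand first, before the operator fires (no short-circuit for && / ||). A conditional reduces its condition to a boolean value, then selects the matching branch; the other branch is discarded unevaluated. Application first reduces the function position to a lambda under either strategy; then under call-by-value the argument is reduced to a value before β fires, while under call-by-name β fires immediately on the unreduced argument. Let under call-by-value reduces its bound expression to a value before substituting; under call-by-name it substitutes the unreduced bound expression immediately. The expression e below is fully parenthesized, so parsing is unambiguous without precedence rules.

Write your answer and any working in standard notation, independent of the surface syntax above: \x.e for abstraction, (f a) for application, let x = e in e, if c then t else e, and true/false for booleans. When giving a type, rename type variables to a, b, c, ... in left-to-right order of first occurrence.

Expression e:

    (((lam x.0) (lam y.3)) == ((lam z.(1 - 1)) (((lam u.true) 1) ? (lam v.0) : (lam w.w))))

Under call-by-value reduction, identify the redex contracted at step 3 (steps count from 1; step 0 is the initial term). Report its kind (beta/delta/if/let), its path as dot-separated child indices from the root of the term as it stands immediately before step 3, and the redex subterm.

Answer: if at 1.1 : (if true then (\v.0) else (\w.w))

Trace:
step 0: (((\x.0) (\y.3)) == ((\z.(1 - 1)) (if ((\u.true) 1) then (\v.0) else (\w.w))))
step 1: [beta@0] (0 == ((\z.(1 - 1)) (if ((\u.true) 1) then (\v.0) else (\w.w))))
step 2: [beta@1.1.0] (0 == ((\z.(1 - 1)) (if true then (\v.0) else (\w.w))))
step 3: [if@1.1] (0 == ((\z.(1 - 1)) (\v.0)))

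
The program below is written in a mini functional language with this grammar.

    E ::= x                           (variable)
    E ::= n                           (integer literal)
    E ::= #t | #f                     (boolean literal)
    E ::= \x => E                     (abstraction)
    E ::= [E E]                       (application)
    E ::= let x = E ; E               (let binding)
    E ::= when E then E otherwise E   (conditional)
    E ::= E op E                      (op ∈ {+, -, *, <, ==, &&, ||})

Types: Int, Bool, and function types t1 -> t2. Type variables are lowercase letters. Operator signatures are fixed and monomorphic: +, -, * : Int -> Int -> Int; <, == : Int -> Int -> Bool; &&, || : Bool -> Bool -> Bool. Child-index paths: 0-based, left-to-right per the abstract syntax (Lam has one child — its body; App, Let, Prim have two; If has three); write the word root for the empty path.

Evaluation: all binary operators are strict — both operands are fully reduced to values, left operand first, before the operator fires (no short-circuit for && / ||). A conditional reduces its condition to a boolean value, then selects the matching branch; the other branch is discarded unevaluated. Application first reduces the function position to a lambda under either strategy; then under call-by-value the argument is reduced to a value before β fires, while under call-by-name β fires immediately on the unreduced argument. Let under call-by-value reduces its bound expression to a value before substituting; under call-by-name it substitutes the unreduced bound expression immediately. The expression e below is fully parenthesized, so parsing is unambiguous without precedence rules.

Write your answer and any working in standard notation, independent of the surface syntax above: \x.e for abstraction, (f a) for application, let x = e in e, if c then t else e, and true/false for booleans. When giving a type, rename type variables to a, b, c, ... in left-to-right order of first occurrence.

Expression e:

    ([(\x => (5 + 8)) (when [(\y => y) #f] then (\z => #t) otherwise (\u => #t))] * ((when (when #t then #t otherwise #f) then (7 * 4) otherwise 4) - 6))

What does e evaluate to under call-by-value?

Working:
step 0: (((\x.(5 + 8)) (if ((\y.y) false) then (\z.true) else (\u.true))) * ((if (if true then true else false) then (7 * 4) else 4) - 6))
step 1: [beta@0.1.0] (((\x.(5 + 8)) (if false then (\z.true) else (\u.true))) * ((if (if true then true else false) then (7 * 4) else 4) - 6))
step 2: [if@0.1] (((\x.(5 + 8)) (\u.true)) * ((if (if true then true else false) then (7 * 4) else 4) - 6))
step 3: [beta@0] ((5 + 8) * ((if (if true then true else false) then (7 * 4) else 4) - 6))
step 4: [delta@0] (13 * ((if (if true then true else false) then (7 * 4) else 4) - 6))
step 5: [if@1.0.0] (13 * ((if true then (7 * 4) else 4) - 6))
step 6: [if@1.0] (13 * ((7 * 4) - 6))
step 7: [delta@1.0] (13 * (28 - 6))
step 8: [delta@1] (13 * 22)
step 9: [delta@root] 286

Answer: 286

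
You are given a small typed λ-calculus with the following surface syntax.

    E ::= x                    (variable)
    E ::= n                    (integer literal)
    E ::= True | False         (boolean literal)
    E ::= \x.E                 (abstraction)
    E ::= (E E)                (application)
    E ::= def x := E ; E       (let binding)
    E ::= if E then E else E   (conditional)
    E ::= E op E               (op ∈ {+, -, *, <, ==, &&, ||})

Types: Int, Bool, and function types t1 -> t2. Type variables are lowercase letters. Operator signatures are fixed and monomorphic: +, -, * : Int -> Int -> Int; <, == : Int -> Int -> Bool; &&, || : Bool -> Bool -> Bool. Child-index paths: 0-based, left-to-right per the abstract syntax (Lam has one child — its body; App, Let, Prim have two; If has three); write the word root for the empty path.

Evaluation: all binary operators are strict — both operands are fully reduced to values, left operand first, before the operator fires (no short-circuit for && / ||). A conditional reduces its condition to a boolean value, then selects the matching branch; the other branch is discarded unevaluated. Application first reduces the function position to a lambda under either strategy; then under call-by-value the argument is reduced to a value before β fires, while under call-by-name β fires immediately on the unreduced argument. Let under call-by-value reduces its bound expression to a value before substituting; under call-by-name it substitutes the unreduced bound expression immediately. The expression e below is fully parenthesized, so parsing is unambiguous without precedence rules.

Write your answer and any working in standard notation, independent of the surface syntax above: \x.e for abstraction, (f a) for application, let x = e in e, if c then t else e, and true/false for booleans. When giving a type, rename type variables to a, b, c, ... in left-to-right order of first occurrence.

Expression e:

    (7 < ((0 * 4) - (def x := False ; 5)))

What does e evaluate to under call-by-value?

Derivation:
step 0: (7 < ((0 * 4) - (let x = false in 5)))
step 1: [delta@1.0] (7 < (0 - (let x = false in 5)))
step 2: [let@1.1] (7 < (0 - 5))
step 3: [delta@1] (7 < -5)
step 4: [delta@root] false

Answer: false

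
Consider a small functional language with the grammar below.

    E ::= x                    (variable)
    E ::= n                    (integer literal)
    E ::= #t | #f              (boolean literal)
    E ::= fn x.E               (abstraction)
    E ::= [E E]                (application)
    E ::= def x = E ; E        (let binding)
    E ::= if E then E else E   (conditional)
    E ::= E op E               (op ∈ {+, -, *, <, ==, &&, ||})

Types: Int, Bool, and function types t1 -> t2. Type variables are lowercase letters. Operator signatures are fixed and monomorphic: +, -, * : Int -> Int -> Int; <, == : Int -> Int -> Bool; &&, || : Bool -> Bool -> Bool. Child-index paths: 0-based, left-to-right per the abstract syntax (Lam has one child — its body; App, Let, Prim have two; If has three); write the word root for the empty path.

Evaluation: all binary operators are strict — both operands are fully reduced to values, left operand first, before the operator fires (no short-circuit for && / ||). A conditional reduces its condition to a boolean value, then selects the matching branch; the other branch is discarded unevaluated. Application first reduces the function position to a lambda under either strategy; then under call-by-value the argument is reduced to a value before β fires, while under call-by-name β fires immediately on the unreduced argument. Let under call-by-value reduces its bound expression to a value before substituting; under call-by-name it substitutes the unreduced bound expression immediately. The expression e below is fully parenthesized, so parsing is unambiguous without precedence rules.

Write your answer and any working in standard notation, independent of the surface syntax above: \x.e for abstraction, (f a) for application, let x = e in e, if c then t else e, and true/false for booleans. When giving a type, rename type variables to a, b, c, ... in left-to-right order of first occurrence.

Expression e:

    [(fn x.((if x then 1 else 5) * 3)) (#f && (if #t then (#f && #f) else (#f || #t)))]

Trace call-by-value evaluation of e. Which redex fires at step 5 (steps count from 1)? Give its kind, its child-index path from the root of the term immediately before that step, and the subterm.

Derivation:
step 0: ((\x.((if x then 1 else 5) * 3)) (false && (if true then (false && false) else (false || true))))
step 1: [if@1.1] ((\x.((if x then 1 else 5) * 3)) (false && (false && false)))
step 2: [delta@1.1] ((\x.((if x then 1 else 5) * 3)) (false && false))
step 3: [delta@1] ((\x.((if x then 1 else 5) * 3)) false)
step 4: [beta@root] ((if false then 1 else 5) * 3)
step 5: [if@0] (5 * 3)

Answer: if at 0 : (if false then 1 else 5)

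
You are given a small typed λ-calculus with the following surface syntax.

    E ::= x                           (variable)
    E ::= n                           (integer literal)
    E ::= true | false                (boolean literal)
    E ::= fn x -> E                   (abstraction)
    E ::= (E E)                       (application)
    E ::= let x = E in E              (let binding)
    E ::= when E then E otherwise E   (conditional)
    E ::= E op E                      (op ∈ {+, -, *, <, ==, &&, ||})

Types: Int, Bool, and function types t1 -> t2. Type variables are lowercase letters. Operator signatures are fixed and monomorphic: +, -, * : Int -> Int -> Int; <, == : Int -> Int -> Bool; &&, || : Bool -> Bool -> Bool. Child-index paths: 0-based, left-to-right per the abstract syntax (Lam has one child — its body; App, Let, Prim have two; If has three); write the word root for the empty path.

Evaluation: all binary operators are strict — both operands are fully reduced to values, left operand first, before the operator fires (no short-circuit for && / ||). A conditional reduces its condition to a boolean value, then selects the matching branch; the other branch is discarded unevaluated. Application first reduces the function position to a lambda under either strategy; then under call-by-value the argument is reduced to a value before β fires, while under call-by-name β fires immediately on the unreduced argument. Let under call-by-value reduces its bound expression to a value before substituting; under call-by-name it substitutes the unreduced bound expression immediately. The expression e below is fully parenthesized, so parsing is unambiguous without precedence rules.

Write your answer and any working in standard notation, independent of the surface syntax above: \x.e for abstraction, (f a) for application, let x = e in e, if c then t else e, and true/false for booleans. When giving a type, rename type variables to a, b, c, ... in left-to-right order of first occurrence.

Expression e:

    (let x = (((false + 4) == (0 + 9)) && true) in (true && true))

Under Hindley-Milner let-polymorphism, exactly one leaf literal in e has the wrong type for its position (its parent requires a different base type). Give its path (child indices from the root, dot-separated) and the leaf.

Trace:
  unify Bool ~ Int
  FAIL: mismatch Bool ~ Int

Answer: 0.0.0.0 : false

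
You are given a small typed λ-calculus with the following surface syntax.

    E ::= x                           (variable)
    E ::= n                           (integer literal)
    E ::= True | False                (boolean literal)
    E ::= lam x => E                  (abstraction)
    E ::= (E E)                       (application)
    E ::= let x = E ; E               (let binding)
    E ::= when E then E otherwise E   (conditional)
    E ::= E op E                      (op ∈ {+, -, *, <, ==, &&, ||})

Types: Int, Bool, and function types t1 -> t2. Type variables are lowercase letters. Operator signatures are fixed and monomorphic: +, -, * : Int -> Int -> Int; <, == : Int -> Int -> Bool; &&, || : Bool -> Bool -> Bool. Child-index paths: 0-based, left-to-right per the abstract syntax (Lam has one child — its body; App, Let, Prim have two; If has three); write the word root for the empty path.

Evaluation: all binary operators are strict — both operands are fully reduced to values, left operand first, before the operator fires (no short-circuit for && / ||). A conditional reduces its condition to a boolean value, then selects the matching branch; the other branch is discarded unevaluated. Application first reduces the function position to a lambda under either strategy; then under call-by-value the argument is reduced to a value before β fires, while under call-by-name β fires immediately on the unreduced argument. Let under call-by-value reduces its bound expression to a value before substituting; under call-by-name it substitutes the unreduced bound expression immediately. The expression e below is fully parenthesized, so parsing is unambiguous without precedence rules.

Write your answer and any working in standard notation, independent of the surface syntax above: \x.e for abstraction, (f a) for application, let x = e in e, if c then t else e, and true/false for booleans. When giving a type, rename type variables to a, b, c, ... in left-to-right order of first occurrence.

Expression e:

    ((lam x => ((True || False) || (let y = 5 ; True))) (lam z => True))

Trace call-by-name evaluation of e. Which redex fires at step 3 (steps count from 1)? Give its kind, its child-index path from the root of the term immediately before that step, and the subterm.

Working:
step 0: ((\x.((true || false) || (let y = 5 in true))) (\z.true))
step 1: [beta@root] ((true || false) || (let y = 5 in true))
step 2: [delta@0] (true || (let y = 5 in true))
step 3: [let@1] (true || true)

Answer: let at 1 : (let y = 5 in true)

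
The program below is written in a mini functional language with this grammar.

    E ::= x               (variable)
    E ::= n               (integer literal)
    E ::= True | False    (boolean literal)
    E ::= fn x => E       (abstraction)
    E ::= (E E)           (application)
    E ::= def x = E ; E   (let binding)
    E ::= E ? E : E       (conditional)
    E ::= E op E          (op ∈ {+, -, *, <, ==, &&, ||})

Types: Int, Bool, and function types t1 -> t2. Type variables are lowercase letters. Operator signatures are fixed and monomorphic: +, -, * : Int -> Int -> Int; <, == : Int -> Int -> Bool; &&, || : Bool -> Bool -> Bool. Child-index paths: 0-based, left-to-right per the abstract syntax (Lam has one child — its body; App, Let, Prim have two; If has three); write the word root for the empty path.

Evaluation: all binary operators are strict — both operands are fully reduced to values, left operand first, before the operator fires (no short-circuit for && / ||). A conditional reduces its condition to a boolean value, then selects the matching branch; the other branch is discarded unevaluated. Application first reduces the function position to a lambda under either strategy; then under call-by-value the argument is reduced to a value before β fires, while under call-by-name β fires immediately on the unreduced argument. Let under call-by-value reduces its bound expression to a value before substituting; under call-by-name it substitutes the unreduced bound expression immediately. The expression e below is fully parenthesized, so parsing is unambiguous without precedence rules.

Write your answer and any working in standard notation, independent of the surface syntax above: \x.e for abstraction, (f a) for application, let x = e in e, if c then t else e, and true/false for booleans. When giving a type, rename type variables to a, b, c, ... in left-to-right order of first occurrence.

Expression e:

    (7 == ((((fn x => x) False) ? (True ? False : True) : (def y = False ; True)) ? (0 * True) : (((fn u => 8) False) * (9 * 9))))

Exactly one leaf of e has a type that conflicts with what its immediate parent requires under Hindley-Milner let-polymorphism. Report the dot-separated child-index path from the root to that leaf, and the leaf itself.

Trace:
  unify Int ~ Int
x : a
\x._ : a -> a
  unify a -> a ~ Bool -> b
  unify a ~ Bool
  unify Bool ~ b
_ _ : Bool
  unify Bool ~ Bool
  unify Bool ~ Bool
  unify Bool ~ Bool
let y : Bool
  unify Bool ~ Bool
  unify Bool ~ Bool
  unify Int ~ Int
  unify Bool ~ Int
  FAIL: mismatch Bool ~ Int

Answer: 1.1.1 : true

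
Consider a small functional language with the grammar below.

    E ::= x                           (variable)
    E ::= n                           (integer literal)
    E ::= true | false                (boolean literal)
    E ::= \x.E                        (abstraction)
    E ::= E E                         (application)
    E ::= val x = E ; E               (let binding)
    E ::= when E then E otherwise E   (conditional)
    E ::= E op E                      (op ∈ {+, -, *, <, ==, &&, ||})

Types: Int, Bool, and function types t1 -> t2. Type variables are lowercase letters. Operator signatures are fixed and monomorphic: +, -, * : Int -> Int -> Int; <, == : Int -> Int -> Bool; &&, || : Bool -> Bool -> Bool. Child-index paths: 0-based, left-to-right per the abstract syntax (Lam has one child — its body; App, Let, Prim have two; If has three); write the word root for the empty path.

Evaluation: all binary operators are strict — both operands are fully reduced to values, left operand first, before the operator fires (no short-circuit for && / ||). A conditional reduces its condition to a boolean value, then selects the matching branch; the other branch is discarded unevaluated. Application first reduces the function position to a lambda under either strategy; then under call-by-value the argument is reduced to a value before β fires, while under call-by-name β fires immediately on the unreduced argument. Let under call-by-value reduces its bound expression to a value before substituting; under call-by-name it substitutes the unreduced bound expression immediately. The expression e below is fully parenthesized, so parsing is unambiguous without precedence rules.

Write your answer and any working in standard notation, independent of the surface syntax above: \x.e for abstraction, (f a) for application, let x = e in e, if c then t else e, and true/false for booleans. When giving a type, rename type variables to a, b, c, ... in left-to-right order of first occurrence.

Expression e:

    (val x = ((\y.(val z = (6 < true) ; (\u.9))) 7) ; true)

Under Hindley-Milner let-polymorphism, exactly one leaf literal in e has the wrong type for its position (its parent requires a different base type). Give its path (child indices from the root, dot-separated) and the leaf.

Working:
  unify Int ~ Int
  unify Bool ~ Int
  FAIL: mismatch Bool ~ Int

Answer: 0.0.0.0.1 : true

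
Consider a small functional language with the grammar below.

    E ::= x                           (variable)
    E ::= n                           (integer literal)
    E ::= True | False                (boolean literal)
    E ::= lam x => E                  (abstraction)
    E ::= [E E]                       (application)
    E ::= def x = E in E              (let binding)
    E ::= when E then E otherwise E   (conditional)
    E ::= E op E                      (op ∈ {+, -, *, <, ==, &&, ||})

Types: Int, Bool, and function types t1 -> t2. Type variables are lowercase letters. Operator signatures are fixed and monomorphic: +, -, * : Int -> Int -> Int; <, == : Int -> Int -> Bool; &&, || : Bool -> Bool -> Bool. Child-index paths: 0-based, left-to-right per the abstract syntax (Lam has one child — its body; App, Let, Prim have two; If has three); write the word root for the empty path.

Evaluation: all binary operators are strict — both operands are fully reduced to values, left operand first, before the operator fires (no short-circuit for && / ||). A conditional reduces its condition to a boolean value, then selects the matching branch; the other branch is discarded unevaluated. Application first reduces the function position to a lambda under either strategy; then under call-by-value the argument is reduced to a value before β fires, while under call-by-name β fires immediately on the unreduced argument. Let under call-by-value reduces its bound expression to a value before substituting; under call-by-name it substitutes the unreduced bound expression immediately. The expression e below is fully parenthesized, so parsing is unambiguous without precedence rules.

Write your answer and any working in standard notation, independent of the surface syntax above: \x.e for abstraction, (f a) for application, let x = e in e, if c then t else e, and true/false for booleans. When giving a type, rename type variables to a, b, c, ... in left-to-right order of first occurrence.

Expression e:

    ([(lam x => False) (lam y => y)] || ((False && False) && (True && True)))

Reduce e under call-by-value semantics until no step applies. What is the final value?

Derivation:
step 0: (((\x.false) (\y.y)) || ((false && false) && (true && true)))
step 1: [beta@0] (false || ((false && false) && (true && true)))
step 2: [delta@1.0] (false || (false && (true && true)))
step 3: [delta@1.1] (false || (false && true))
step 4: [delta@1] (false || false)
step 5: [delta@root] false

Answer: false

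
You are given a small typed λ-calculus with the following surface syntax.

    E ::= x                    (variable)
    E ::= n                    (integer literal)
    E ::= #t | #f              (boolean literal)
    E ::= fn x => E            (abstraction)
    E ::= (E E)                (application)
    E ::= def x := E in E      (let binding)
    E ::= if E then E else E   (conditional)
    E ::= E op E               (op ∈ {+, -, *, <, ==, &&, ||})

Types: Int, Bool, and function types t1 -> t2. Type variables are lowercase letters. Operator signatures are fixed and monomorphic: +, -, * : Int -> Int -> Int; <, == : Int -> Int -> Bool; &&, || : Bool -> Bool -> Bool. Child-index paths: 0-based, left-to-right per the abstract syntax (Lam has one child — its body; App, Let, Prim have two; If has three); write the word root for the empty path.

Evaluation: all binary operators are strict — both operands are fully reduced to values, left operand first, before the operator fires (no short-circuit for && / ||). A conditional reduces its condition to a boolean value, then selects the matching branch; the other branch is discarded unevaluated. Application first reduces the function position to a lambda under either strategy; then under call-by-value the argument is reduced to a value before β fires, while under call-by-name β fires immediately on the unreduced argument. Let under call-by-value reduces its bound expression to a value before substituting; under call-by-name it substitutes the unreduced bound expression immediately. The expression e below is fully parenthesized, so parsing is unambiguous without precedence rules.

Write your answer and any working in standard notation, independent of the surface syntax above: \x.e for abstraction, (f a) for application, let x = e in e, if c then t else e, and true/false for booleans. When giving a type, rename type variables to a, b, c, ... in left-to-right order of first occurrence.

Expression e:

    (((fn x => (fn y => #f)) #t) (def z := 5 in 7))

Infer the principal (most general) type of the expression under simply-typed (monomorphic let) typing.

Answer: Bool

Trace:
\y._ : b -> Bool
\x._ : a -> b -> Bool
  unify a -> b -> Bool ~ Bool -> c
  unify a ~ Bool
  unify b -> Bool ~ c
_ _ : b -> Bool
let z : Int
  unify b -> Bool ~ Int -> d
  unify b ~ Int
  unify Bool ~ d
_ _ : Bool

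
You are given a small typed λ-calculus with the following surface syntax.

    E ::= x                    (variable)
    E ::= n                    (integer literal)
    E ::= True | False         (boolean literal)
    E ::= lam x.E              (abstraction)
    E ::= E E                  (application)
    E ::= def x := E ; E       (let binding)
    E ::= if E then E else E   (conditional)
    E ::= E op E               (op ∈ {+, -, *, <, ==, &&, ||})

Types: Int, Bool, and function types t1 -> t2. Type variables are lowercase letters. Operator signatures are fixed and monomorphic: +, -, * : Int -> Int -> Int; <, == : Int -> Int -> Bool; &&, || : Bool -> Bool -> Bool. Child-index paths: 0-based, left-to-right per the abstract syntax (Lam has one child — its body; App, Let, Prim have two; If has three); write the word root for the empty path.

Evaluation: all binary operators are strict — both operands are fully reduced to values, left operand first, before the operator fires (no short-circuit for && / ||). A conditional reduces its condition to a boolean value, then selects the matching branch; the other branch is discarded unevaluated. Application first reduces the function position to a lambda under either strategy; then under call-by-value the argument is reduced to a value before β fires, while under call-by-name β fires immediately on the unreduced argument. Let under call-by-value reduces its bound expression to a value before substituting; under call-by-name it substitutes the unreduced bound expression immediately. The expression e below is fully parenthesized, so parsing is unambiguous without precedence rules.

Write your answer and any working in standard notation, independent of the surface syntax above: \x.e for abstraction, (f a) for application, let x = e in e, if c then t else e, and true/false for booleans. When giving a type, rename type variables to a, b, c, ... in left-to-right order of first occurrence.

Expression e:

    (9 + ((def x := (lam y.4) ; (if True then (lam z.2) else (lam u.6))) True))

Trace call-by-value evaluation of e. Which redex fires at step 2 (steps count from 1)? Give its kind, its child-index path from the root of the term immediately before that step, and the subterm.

Trace:
step 0: (9 + ((let x = (\y.4) in (if true then (\z.2) else (\u.6))) true))
step 1: [let@1.0] (9 + ((if true then (\z.2) else (\u.6)) true))
step 2: [if@1.0] (9 + ((\z.2) true))

Answer: if at 1.0 : (if true then (\z.2) else (\u.6))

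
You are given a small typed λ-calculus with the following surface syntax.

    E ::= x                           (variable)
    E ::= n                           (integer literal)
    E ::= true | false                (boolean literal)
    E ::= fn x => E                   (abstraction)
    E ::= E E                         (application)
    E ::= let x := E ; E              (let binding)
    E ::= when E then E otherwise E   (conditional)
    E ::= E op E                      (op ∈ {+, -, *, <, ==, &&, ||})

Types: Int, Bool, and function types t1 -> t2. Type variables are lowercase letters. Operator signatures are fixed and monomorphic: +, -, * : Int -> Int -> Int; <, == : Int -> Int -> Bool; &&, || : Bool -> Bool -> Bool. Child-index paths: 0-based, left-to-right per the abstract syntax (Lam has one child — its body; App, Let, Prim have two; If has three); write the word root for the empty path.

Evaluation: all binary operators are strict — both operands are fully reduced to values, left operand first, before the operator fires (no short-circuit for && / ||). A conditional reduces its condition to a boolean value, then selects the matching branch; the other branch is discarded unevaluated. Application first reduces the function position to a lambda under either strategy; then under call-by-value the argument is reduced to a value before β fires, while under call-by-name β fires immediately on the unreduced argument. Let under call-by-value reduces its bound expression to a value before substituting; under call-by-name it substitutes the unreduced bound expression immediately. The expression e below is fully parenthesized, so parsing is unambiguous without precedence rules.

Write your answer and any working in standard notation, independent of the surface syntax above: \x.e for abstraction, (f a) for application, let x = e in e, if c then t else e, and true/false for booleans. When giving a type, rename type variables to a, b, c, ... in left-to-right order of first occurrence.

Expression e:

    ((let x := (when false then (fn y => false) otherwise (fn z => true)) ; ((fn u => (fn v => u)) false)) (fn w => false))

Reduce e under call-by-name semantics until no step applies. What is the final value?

Answer: false

Derivation:
step 0: ((let x = (if false then (\y.false) else (\z.true)) in ((\u.(\v.u)) false)) (\w.false))
step 1: [let@0] (((\u.(\v.u)) false) (\w.false))
step 2: [beta@0] ((\v.false) (\w.false))
step 3: [beta@root] false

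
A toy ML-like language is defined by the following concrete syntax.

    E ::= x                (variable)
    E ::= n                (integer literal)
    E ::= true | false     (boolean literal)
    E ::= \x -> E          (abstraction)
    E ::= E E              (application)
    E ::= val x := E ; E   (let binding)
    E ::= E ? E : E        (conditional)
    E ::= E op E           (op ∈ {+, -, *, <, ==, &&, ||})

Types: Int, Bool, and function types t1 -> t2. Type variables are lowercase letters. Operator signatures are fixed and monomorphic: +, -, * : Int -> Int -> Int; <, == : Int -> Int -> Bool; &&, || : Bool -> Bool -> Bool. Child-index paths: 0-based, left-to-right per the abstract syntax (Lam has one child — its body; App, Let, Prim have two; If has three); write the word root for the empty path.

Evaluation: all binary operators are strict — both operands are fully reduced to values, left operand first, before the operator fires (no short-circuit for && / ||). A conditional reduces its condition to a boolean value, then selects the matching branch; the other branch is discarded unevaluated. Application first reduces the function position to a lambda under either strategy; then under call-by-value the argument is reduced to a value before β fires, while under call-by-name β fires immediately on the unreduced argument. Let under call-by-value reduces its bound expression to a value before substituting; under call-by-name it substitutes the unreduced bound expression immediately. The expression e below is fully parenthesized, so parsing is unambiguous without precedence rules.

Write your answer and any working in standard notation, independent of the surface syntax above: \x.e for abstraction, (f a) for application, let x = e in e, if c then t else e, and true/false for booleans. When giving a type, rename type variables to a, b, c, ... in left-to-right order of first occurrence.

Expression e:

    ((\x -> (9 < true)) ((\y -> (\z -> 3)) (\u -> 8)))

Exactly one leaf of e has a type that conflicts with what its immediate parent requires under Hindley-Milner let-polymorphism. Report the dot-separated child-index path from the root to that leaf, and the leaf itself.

Answer: 0.0.1 : true

Trace:
  unify Int ~ Int
  unify Bool ~ Int
  FAIL: mismatch Bool ~ Int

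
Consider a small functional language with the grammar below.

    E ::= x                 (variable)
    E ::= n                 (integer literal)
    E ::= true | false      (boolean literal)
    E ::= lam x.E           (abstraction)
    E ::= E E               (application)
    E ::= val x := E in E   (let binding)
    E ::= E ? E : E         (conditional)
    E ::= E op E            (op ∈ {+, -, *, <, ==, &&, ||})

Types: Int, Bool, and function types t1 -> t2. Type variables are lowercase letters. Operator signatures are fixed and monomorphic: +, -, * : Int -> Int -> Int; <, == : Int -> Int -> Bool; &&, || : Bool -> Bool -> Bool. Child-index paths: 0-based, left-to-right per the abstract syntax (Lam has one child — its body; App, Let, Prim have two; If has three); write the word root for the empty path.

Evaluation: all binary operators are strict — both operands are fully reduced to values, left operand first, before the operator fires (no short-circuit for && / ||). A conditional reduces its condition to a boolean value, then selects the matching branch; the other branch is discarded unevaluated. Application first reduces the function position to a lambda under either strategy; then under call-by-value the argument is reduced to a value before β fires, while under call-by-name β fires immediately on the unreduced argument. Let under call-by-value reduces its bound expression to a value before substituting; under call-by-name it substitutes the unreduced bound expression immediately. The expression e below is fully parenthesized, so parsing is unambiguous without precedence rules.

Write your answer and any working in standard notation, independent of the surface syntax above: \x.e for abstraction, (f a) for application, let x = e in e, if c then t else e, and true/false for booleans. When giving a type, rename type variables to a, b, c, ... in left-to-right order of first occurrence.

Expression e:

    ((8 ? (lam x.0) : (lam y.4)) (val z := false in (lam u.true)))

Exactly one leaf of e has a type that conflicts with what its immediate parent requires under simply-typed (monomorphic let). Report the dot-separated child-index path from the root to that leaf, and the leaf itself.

Trace:
  unify Int ~ Bool
  FAIL: mismatch Int ~ Bool

Answer: 0.0 : 8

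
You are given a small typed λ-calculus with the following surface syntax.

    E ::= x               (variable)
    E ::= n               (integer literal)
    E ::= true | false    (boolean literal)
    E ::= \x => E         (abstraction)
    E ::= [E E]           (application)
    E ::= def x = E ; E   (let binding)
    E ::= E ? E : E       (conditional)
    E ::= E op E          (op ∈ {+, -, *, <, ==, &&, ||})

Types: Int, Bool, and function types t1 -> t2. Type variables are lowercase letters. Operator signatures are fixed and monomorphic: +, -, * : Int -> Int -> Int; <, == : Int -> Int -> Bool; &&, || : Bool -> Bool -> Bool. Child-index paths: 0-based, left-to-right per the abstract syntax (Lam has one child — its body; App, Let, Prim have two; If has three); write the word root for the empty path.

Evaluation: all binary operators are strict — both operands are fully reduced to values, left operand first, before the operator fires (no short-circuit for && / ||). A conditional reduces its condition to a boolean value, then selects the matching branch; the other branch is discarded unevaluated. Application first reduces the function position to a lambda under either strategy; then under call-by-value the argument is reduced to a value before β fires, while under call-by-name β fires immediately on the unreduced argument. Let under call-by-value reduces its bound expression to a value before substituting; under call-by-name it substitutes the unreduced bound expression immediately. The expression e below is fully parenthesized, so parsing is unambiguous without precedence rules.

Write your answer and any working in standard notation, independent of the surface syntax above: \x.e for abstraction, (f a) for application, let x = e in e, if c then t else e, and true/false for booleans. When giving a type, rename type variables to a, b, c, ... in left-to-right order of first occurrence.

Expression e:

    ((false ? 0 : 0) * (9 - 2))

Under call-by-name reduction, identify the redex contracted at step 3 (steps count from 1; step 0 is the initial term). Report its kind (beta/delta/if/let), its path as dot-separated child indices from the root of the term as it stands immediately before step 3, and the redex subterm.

Working:
step 0: ((if false then 0 else 0) * (9 - 2))
step 1: [if@0] (0 * (9 - 2))
step 2: [delta@1] (0 * 7)
step 3: [delta@root] 0

Answer: delta at root : (0 * 7)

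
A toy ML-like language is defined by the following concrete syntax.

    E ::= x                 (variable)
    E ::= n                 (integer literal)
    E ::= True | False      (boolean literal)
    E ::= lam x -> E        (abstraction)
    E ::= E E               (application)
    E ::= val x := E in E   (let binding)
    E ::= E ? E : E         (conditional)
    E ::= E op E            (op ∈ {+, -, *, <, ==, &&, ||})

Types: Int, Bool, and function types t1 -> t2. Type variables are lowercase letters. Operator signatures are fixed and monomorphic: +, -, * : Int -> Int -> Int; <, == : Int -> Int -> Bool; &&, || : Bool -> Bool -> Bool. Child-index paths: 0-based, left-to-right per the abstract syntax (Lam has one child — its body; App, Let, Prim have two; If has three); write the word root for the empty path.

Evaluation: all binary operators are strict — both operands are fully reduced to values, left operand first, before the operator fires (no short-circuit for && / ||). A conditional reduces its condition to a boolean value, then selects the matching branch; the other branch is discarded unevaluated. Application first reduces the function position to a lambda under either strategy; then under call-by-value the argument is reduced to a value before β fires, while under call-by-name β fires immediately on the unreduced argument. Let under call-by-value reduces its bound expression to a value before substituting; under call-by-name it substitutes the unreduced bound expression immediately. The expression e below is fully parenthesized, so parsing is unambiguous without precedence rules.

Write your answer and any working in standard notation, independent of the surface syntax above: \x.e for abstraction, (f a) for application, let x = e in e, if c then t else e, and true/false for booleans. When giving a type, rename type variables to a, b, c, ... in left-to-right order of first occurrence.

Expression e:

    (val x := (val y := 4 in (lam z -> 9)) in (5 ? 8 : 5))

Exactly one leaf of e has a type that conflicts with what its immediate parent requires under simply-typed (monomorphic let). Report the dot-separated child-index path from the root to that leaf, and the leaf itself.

Answer: 1.0 : 5

Trace:
let y : Int
\z._ : a -> Int
let x : a -> Int
  unify Int ~ Bool
  FAIL: mismatch Int ~ Bool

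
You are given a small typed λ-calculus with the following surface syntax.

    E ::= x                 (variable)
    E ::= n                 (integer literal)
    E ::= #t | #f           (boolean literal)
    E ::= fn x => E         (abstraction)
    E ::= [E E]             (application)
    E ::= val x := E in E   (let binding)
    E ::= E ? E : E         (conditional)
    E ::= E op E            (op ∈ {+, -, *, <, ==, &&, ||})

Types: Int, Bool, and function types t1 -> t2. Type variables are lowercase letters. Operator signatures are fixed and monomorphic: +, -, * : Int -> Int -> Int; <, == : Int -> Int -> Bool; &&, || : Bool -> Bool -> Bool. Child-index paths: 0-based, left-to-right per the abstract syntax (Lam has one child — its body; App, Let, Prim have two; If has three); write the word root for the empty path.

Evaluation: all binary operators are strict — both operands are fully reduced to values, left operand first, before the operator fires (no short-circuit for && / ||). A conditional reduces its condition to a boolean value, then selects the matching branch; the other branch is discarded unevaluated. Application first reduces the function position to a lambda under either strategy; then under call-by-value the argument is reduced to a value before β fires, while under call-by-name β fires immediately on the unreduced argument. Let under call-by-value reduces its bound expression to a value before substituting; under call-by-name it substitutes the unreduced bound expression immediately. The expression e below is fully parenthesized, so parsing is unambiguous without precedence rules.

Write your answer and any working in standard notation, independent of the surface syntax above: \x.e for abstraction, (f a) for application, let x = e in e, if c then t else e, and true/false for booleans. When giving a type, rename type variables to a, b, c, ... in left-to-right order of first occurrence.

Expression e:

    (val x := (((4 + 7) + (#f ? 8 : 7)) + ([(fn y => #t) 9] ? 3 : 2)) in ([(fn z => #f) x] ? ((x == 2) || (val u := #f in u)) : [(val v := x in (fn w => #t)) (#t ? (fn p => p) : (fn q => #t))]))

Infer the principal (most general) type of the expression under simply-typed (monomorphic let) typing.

Answer: Bool

Derivation:
  unify Int ~ Int
  unify Int ~ Int
  unify Int ~ Int
  unify Bool ~ Bool
  unify Int ~ Int
  unify Int ~ Int
  unify Int ~ Int
\y._ : a -> Bool
  unify a -> Bool ~ Int -> b
  unify a ~ Int
  unify Bool ~ b
_ _ : Bool
  unify Bool ~ Bool
  unify Int ~ Int
  unify Int ~ Int
let x : Int
\z._ : c -> Bool
x : Int
  unify c -> Bool ~ Int -> d
  unify c ~ Int
  unify Bool ~ d
_ _ : Bool
  unify Bool ~ Bool
x : Int
  unify Int ~ Int
  unify Int ~ Int
  unify Bool ~ Bool
let u : Bool
u : Bool
  unify Bool ~ Bool
x : Int
let v : Int
\w._ : e -> Bool
  unify Bool ~ Bool
p : f
\p._ : f -> f
\q._ : g -> Bool
  unify f -> f ~ g -> Bool
  unify f ~ g
  unify g ~ Bool
  unify e -> Bool ~ (Bool -> Bool) -> h
  unify e ~ Bool -> Bool
  unify Bool ~ h
_ _ : Bool
  unify Bool ~ Bool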